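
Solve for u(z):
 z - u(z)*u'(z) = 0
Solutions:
 u(z) = -sqrt(C1 + z^2)
 u(z) = sqrt(C1 + z^2)


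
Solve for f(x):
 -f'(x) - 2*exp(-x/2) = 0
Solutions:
 f(x) = C1 + 4*exp(-x/2)


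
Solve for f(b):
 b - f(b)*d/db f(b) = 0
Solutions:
 f(b) = -sqrt(C1 + b^2)
 f(b) = sqrt(C1 + b^2)


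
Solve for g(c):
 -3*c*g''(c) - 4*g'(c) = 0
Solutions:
 g(c) = C1 + C2/c^(1/3)


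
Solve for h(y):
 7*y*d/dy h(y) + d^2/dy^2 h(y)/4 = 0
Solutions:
 h(y) = C1 + C2*erf(sqrt(14)*y)


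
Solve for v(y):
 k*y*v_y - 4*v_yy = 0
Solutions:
 v(y) = Piecewise((-sqrt(2)*sqrt(pi)*C1*erf(sqrt(2)*y*sqrt(-k)/4)/sqrt(-k) - C2, (k > 0) | (k < 0)), (-C1*y - C2, True))


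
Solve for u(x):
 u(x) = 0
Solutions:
 u(x) = 0


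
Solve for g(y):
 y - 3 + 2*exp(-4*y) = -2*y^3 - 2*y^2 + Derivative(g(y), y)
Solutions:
 g(y) = C1 + y^4/2 + 2*y^3/3 + y^2/2 - 3*y - exp(-4*y)/2


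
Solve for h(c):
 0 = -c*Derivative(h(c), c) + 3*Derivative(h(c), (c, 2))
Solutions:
 h(c) = C1 + C2*erfi(sqrt(6)*c/6)


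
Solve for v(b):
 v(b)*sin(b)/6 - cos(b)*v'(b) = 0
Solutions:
 v(b) = C1/cos(b)^(1/6)


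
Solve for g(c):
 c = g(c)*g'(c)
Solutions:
 g(c) = -sqrt(C1 + c^2)
 g(c) = sqrt(C1 + c^2)


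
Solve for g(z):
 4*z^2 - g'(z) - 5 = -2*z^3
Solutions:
 g(z) = C1 + z^4/2 + 4*z^3/3 - 5*z


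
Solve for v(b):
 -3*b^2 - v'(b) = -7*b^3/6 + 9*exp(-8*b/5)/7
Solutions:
 v(b) = C1 + 7*b^4/24 - b^3 + 45*exp(-8*b/5)/56


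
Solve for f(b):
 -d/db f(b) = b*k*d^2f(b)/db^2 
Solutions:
 f(b) = C1 + b^(((re(k) - 1)*re(k) + im(k)^2)/(re(k)^2 + im(k)^2))*(C2*sin(log(b)*Abs(im(k))/(re(k)^2 + im(k)^2)) + C3*cos(log(b)*im(k)/(re(k)^2 + im(k)^2)))


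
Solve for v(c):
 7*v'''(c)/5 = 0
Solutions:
 v(c) = C1 + C2*c + C3*c^2


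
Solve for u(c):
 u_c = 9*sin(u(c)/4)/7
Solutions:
 -9*c/7 + 2*log(cos(u(c)/4) - 1) - 2*log(cos(u(c)/4) + 1) = C1


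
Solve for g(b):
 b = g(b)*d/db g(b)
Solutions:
 g(b) = -sqrt(C1 + b^2)
 g(b) = sqrt(C1 + b^2)


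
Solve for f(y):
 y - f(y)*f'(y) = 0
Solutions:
 f(y) = -sqrt(C1 + y^2)
 f(y) = sqrt(C1 + y^2)


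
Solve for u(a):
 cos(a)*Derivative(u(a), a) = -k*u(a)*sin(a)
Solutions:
 u(a) = C1*exp(k*log(cos(a)))


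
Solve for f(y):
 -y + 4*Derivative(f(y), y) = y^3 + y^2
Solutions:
 f(y) = C1 + y^4/16 + y^3/12 + y^2/8


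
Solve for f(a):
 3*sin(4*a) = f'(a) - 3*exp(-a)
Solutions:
 f(a) = C1 - 3*cos(4*a)/4 - 3*exp(-a)


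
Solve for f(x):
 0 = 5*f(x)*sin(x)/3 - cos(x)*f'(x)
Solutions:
 f(x) = C1/cos(x)^(5/3)


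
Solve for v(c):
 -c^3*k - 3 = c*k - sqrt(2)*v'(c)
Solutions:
 v(c) = C1 + sqrt(2)*c^4*k/8 + sqrt(2)*c^2*k/4 + 3*sqrt(2)*c/2


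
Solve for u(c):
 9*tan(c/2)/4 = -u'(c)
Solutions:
 u(c) = C1 + 9*log(cos(c/2))/2


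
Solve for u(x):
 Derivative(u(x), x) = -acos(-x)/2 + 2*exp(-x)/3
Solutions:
 u(x) = C1 - x*acos(-x)/2 - sqrt(1 - x^2)/2 - 2*exp(-x)/3


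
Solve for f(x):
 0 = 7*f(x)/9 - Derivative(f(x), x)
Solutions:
 f(x) = C1*exp(7*x/9)


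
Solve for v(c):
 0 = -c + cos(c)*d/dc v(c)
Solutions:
 v(c) = C1 + Integral(c/cos(c), c)


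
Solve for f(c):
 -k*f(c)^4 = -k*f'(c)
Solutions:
 f(c) = (-1/(C1 + 3*c))^(1/3)
 f(c) = (-1/(C1 + c))^(1/3)*(-3^(2/3) - 3*3^(1/6)*I)/6
 f(c) = (-1/(C1 + c))^(1/3)*(-3^(2/3) + 3*3^(1/6)*I)/6


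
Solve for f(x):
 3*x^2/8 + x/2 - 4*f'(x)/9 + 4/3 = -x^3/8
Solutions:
 f(x) = C1 + 9*x^4/128 + 9*x^3/32 + 9*x^2/16 + 3*x


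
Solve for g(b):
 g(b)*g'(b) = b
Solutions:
 g(b) = -sqrt(C1 + b^2)
 g(b) = sqrt(C1 + b^2)


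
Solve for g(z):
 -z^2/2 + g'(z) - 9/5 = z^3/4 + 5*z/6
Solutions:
 g(z) = C1 + z^4/16 + z^3/6 + 5*z^2/12 + 9*z/5


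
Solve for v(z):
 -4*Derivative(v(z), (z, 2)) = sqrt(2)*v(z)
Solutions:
 v(z) = C1*sin(2^(1/4)*z/2) + C2*cos(2^(1/4)*z/2)


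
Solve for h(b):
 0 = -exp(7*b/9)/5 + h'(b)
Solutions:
 h(b) = C1 + 9*exp(7*b/9)/35


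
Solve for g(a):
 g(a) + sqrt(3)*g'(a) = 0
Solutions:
 g(a) = C1*exp(-sqrt(3)*a/3)


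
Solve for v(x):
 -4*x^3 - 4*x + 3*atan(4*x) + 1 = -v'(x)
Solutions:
 v(x) = C1 + x^4 + 2*x^2 - 3*x*atan(4*x) - x + 3*log(16*x^2 + 1)/8


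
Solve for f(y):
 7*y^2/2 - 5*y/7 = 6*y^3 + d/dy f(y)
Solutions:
 f(y) = C1 - 3*y^4/2 + 7*y^3/6 - 5*y^2/14


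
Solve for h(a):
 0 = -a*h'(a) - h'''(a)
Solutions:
 h(a) = C1 + Integral(C2*airyai(-a) + C3*airybi(-a), a)


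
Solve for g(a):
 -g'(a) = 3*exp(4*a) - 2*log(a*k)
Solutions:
 g(a) = C1 + 2*a*log(a*k) - 2*a - 3*exp(4*a)/4


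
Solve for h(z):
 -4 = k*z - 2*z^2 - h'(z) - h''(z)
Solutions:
 h(z) = C1 + C2*exp(-z) + k*z^2/2 - k*z - 2*z^3/3 + 2*z^2


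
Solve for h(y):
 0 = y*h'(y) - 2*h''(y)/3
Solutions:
 h(y) = C1 + C2*erfi(sqrt(3)*y/2)


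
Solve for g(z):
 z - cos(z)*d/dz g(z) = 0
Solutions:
 g(z) = C1 + Integral(z/cos(z), z)


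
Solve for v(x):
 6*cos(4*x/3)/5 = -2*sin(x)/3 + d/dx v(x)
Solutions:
 v(x) = C1 + 9*sin(4*x/3)/10 - 2*cos(x)/3


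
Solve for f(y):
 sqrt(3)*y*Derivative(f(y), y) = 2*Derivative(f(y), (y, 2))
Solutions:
 f(y) = C1 + C2*erfi(3^(1/4)*y/2)


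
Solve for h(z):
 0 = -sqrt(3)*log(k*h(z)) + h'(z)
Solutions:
 li(k*h(z))/k = C1 + sqrt(3)*z


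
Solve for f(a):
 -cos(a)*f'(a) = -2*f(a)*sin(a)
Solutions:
 f(a) = C1/cos(a)^2


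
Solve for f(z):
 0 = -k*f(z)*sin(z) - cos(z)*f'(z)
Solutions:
 f(z) = C1*exp(k*log(cos(z)))


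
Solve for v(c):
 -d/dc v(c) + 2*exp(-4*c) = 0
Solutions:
 v(c) = C1 - exp(-4*c)/2


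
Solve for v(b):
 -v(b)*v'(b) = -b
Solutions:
 v(b) = -sqrt(C1 + b^2)
 v(b) = sqrt(C1 + b^2)


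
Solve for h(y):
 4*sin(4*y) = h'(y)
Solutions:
 h(y) = C1 - cos(4*y)


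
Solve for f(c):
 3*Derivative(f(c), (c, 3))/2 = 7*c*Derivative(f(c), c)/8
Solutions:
 f(c) = C1 + Integral(C2*airyai(126^(1/3)*c/6) + C3*airybi(126^(1/3)*c/6), c)


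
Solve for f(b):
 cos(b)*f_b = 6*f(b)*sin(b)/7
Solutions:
 f(b) = C1/cos(b)^(6/7)


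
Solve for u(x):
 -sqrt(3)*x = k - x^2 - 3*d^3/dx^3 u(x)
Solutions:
 u(x) = C1 + C2*x + C3*x^2 + k*x^3/18 - x^5/180 + sqrt(3)*x^4/72


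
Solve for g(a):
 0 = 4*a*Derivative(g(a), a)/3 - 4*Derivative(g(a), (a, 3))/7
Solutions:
 g(a) = C1 + Integral(C2*airyai(3^(2/3)*7^(1/3)*a/3) + C3*airybi(3^(2/3)*7^(1/3)*a/3), a)


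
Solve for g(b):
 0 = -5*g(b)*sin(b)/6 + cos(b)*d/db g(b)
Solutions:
 g(b) = C1/cos(b)^(5/6)


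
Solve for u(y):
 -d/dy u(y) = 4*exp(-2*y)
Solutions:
 u(y) = C1 + 2*exp(-2*y)


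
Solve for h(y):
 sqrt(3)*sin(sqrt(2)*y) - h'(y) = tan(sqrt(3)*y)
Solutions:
 h(y) = C1 + sqrt(3)*log(cos(sqrt(3)*y))/3 - sqrt(6)*cos(sqrt(2)*y)/2


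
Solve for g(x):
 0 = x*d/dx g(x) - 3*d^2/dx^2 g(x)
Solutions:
 g(x) = C1 + C2*erfi(sqrt(6)*x/6)


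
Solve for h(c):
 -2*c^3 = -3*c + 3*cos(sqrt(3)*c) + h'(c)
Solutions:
 h(c) = C1 - c^4/2 + 3*c^2/2 - sqrt(3)*sin(sqrt(3)*c)


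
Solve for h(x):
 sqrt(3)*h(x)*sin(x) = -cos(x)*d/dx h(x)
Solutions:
 h(x) = C1*cos(x)^(sqrt(3))


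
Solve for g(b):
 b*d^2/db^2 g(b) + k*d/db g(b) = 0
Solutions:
 g(b) = C1 + b^(1 - re(k))*(C2*sin(log(b)*Abs(im(k))) + C3*cos(log(b)*im(k)))


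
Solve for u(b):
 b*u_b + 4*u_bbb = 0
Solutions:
 u(b) = C1 + Integral(C2*airyai(-2^(1/3)*b/2) + C3*airybi(-2^(1/3)*b/2), b)


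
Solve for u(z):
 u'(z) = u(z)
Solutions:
 u(z) = C1*exp(z)


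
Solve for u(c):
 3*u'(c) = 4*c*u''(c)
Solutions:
 u(c) = C1 + C2*c^(7/4)


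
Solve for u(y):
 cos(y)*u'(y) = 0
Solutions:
 u(y) = C1


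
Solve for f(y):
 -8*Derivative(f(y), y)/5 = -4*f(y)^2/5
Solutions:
 f(y) = -2/(C1 + y)


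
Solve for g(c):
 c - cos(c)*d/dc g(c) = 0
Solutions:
 g(c) = C1 + Integral(c/cos(c), c)


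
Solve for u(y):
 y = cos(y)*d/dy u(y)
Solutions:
 u(y) = C1 + Integral(y/cos(y), y)


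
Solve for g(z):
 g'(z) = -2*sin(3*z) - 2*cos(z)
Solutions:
 g(z) = C1 - 2*sin(z) + 2*cos(3*z)/3


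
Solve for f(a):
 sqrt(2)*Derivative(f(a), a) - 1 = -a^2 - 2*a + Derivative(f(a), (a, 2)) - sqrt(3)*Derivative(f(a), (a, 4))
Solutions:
 f(a) = C1 + C2*exp(2^(1/6)*a*(2*3^(1/3)/(sqrt(81 - 2*sqrt(3)) + 9)^(1/3) + 2^(2/3)*3^(1/6)*(sqrt(81 - 2*sqrt(3)) + 9)^(1/3))/12)*sin(2^(1/6)*a*(-6^(2/3)*(sqrt(81 - 2*sqrt(3)) + 9)^(1/3) + 2*3^(5/6)/(sqrt(81 - 2*sqrt(3)) + 9)^(1/3))/12) + C3*exp(2^(1/6)*a*(2*3^(1/3)/(sqrt(81 - 2*sqrt(3)) + 9)^(1/3) + 2^(2/3)*3^(1/6)*(sqrt(81 - 2*sqrt(3)) + 9)^(1/3))/12)*cos(2^(1/6)*a*(-6^(2/3)*(sqrt(81 - 2*sqrt(3)) + 9)^(1/3) + 2*3^(5/6)/(sqrt(81 - 2*sqrt(3)) + 9)^(1/3))/12) + C4*exp(-2^(1/6)*a*(2*3^(1/3)/(sqrt(81 - 2*sqrt(3)) + 9)^(1/3) + 2^(2/3)*3^(1/6)*(sqrt(81 - 2*sqrt(3)) + 9)^(1/3))/6) - sqrt(2)*a^3/6 - sqrt(2)*a^2/2 - a^2/2 - a


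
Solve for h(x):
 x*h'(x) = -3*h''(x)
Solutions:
 h(x) = C1 + C2*erf(sqrt(6)*x/6)


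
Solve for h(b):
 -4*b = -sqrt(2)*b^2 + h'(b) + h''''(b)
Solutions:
 h(b) = C1 + C4*exp(-b) + sqrt(2)*b^3/3 - 2*b^2 + (C2*sin(sqrt(3)*b/2) + C3*cos(sqrt(3)*b/2))*exp(b/2)


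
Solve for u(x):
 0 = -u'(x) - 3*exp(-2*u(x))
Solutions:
 u(x) = log(-sqrt(C1 - 6*x))
 u(x) = log(C1 - 6*x)/2


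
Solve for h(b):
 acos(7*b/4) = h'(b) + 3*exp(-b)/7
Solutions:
 h(b) = C1 + b*acos(7*b/4) - sqrt(16 - 49*b^2)/7 + 3*exp(-b)/7


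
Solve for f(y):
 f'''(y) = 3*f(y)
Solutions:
 f(y) = C3*exp(3^(1/3)*y) + (C1*sin(3^(5/6)*y/2) + C2*cos(3^(5/6)*y/2))*exp(-3^(1/3)*y/2)


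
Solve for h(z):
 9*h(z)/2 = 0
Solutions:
 h(z) = 0


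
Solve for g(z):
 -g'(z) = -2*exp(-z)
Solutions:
 g(z) = C1 - 2*exp(-z)


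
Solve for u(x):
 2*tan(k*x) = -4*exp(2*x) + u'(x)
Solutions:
 u(x) = C1 + 2*Piecewise((-log(cos(k*x))/k, Ne(k, 0)), (0, True)) + 2*exp(2*x)


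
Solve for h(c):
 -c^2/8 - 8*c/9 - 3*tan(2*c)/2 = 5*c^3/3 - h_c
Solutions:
 h(c) = C1 + 5*c^4/12 + c^3/24 + 4*c^2/9 - 3*log(cos(2*c))/4


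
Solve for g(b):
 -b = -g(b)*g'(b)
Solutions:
 g(b) = -sqrt(C1 + b^2)
 g(b) = sqrt(C1 + b^2)


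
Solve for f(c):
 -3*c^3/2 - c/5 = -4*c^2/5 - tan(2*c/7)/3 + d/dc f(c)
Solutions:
 f(c) = C1 - 3*c^4/8 + 4*c^3/15 - c^2/10 - 7*log(cos(2*c/7))/6


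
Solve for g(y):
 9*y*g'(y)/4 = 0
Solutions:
 g(y) = C1


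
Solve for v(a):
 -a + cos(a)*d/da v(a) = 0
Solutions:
 v(a) = C1 + Integral(a/cos(a), a)


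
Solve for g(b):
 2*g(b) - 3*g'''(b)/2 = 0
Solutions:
 g(b) = C3*exp(6^(2/3)*b/3) + (C1*sin(2^(2/3)*3^(1/6)*b/2) + C2*cos(2^(2/3)*3^(1/6)*b/2))*exp(-6^(2/3)*b/6)


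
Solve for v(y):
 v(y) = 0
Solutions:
 v(y) = 0


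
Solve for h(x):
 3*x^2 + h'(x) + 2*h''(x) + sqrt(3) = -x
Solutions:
 h(x) = C1 + C2*exp(-x/2) - x^3 + 11*x^2/2 - 22*x - sqrt(3)*x


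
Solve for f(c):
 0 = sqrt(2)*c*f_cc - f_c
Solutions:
 f(c) = C1 + C2*c^(sqrt(2)/2 + 1)


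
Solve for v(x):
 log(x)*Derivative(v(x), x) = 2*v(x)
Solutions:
 v(x) = C1*exp(2*li(x))


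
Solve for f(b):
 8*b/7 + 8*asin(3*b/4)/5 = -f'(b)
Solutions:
 f(b) = C1 - 4*b^2/7 - 8*b*asin(3*b/4)/5 - 8*sqrt(16 - 9*b^2)/15


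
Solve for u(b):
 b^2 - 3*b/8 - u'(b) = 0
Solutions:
 u(b) = C1 + b^3/3 - 3*b^2/16


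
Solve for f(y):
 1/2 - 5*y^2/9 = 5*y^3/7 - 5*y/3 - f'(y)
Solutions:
 f(y) = C1 + 5*y^4/28 + 5*y^3/27 - 5*y^2/6 - y/2


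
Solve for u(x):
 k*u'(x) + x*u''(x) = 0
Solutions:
 u(x) = C1 + x^(1 - re(k))*(C2*sin(log(x)*Abs(im(k))) + C3*cos(log(x)*im(k)))


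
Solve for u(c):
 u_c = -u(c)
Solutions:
 u(c) = C1*exp(-c)


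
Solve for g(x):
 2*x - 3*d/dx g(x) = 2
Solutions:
 g(x) = C1 + x^2/3 - 2*x/3


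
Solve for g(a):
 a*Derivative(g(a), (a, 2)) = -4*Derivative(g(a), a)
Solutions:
 g(a) = C1 + C2/a^3


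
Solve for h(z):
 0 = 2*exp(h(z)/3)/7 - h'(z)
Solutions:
 h(z) = 3*log(-1/(C1 + 2*z)) + 3*log(21)


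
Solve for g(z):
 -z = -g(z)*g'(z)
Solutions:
 g(z) = -sqrt(C1 + z^2)
 g(z) = sqrt(C1 + z^2)


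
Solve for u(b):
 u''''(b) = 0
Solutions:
 u(b) = C1 + C2*b + C3*b^2 + C4*b^3


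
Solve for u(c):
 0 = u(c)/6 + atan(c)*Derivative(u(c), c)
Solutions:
 u(c) = C1*exp(-Integral(1/atan(c), c)/6)


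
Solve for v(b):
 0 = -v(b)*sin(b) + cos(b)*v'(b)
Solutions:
 v(b) = C1/cos(b)


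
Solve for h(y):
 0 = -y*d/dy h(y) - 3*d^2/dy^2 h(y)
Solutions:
 h(y) = C1 + C2*erf(sqrt(6)*y/6)


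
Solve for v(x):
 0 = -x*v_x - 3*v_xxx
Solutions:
 v(x) = C1 + Integral(C2*airyai(-3^(2/3)*x/3) + C3*airybi(-3^(2/3)*x/3), x)


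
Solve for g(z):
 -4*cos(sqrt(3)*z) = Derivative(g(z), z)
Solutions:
 g(z) = C1 - 4*sqrt(3)*sin(sqrt(3)*z)/3


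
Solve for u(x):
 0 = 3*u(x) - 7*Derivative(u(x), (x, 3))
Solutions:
 u(x) = C3*exp(3^(1/3)*7^(2/3)*x/7) + (C1*sin(3^(5/6)*7^(2/3)*x/14) + C2*cos(3^(5/6)*7^(2/3)*x/14))*exp(-3^(1/3)*7^(2/3)*x/14)


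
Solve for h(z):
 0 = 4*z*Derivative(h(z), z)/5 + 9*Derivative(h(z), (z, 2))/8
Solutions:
 h(z) = C1 + C2*erf(4*sqrt(5)*z/15)


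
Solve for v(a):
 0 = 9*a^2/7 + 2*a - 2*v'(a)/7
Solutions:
 v(a) = C1 + 3*a^3/2 + 7*a^2/2


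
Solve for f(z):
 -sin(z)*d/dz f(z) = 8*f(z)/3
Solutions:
 f(z) = C1*(cos(z) + 1)^(4/3)/(cos(z) - 1)^(4/3)


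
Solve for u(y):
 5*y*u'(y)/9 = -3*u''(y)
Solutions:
 u(y) = C1 + C2*erf(sqrt(30)*y/18)


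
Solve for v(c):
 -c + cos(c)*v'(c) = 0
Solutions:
 v(c) = C1 + Integral(c/cos(c), c)


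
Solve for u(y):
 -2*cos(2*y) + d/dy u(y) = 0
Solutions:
 u(y) = C1 + sin(2*y)


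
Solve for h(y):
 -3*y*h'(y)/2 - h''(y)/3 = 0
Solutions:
 h(y) = C1 + C2*erf(3*y/2)


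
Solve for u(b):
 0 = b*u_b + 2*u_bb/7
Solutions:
 u(b) = C1 + C2*erf(sqrt(7)*b/2)


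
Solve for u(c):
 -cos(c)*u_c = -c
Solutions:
 u(c) = C1 + Integral(c/cos(c), c)


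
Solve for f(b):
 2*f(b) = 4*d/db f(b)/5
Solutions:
 f(b) = C1*exp(5*b/2)


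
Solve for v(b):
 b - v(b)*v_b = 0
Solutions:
 v(b) = -sqrt(C1 + b^2)
 v(b) = sqrt(C1 + b^2)


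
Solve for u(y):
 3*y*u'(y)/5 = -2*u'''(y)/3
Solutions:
 u(y) = C1 + Integral(C2*airyai(-30^(2/3)*y/10) + C3*airybi(-30^(2/3)*y/10), y)


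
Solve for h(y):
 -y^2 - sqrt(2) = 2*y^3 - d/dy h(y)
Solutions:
 h(y) = C1 + y^4/2 + y^3/3 + sqrt(2)*y


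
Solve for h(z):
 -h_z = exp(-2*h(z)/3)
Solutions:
 h(z) = 3*log(-sqrt(C1 - z)) - 3*log(3) + 3*log(6)/2
 h(z) = 3*log(C1 - z)/2 - 3*log(3) + 3*log(6)/2


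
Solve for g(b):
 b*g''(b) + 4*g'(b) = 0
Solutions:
 g(b) = C1 + C2/b^3


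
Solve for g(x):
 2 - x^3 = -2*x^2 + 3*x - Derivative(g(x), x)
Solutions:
 g(x) = C1 + x^4/4 - 2*x^3/3 + 3*x^2/2 - 2*x


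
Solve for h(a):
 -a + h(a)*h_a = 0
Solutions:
 h(a) = -sqrt(C1 + a^2)
 h(a) = sqrt(C1 + a^2)


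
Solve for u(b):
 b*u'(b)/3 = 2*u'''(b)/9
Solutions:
 u(b) = C1 + Integral(C2*airyai(2^(2/3)*3^(1/3)*b/2) + C3*airybi(2^(2/3)*3^(1/3)*b/2), b)


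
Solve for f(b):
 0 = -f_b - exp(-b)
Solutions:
 f(b) = C1 + exp(-b)


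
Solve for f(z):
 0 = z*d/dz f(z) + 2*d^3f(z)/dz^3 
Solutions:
 f(z) = C1 + Integral(C2*airyai(-2^(2/3)*z/2) + C3*airybi(-2^(2/3)*z/2), z)


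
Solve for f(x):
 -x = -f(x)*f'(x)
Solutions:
 f(x) = -sqrt(C1 + x^2)
 f(x) = sqrt(C1 + x^2)


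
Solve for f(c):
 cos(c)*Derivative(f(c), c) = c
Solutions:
 f(c) = C1 + Integral(c/cos(c), c)


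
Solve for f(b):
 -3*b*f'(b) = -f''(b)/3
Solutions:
 f(b) = C1 + C2*erfi(3*sqrt(2)*b/2)


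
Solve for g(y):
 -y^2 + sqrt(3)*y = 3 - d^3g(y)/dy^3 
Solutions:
 g(y) = C1 + C2*y + C3*y^2 + y^5/60 - sqrt(3)*y^4/24 + y^3/2


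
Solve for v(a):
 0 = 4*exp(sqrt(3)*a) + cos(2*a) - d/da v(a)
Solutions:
 v(a) = C1 + 4*sqrt(3)*exp(sqrt(3)*a)/3 + sin(2*a)/2


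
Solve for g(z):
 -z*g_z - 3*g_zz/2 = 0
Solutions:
 g(z) = C1 + C2*erf(sqrt(3)*z/3)


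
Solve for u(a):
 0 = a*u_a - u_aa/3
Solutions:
 u(a) = C1 + C2*erfi(sqrt(6)*a/2)


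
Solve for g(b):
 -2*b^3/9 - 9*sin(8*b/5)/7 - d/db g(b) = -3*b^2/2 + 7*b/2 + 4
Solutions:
 g(b) = C1 - b^4/18 + b^3/2 - 7*b^2/4 - 4*b + 45*cos(8*b/5)/56


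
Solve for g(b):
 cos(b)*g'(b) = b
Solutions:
 g(b) = C1 + Integral(b/cos(b), b)


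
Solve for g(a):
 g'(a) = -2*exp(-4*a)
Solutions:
 g(a) = C1 + exp(-4*a)/2


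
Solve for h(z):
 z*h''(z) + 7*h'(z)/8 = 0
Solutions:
 h(z) = C1 + C2*z^(1/8)


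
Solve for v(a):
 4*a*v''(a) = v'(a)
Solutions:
 v(a) = C1 + C2*a^(5/4)


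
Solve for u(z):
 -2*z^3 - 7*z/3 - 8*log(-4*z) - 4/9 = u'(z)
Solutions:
 u(z) = C1 - z^4/2 - 7*z^2/6 - 8*z*log(-z) + z*(68/9 - 16*log(2))


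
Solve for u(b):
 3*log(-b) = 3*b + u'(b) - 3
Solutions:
 u(b) = C1 - 3*b^2/2 + 3*b*log(-b)


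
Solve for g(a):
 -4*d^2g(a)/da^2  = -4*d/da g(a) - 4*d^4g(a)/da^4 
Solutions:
 g(a) = C1 + C2*exp(6^(1/3)*a*(2*3^(1/3)/(sqrt(69) + 9)^(1/3) + 2^(1/3)*(sqrt(69) + 9)^(1/3))/12)*sin(2^(1/3)*3^(1/6)*a*(-2^(1/3)*3^(2/3)*(sqrt(69) + 9)^(1/3) + 6/(sqrt(69) + 9)^(1/3))/12) + C3*exp(6^(1/3)*a*(2*3^(1/3)/(sqrt(69) + 9)^(1/3) + 2^(1/3)*(sqrt(69) + 9)^(1/3))/12)*cos(2^(1/3)*3^(1/6)*a*(-2^(1/3)*3^(2/3)*(sqrt(69) + 9)^(1/3) + 6/(sqrt(69) + 9)^(1/3))/12) + C4*exp(-6^(1/3)*a*(2*3^(1/3)/(sqrt(69) + 9)^(1/3) + 2^(1/3)*(sqrt(69) + 9)^(1/3))/6)


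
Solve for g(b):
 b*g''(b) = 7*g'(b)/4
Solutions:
 g(b) = C1 + C2*b^(11/4)


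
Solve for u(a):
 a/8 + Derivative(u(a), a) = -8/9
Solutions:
 u(a) = C1 - a^2/16 - 8*a/9


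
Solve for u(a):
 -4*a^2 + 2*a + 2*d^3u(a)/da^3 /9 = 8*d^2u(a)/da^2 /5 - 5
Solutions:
 u(a) = C1 + C2*a + C3*exp(36*a/5) - 5*a^4/24 + 5*a^3/54 + 2075*a^2/1296


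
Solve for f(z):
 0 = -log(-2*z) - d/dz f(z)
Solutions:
 f(z) = C1 - z*log(-z) + z*(1 - log(2))


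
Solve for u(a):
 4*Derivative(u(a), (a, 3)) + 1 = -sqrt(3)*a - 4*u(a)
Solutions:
 u(a) = C3*exp(-a) - sqrt(3)*a/4 + (C1*sin(sqrt(3)*a/2) + C2*cos(sqrt(3)*a/2))*exp(a/2) - 1/4


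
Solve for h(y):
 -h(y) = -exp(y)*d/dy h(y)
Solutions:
 h(y) = C1*exp(-exp(-y))


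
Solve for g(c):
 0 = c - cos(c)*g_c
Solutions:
 g(c) = C1 + Integral(c/cos(c), c)


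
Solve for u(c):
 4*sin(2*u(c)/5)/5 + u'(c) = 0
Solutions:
 4*c/5 + 5*log(cos(2*u(c)/5) - 1)/4 - 5*log(cos(2*u(c)/5) + 1)/4 = C1


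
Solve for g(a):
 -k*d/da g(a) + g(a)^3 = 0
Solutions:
 g(a) = -sqrt(2)*sqrt(-k/(C1*k + a))/2
 g(a) = sqrt(2)*sqrt(-k/(C1*k + a))/2


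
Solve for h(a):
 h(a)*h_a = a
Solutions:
 h(a) = -sqrt(C1 + a^2)
 h(a) = sqrt(C1 + a^2)


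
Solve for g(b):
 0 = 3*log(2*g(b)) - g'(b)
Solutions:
 -Integral(1/(log(_y) + log(2)), (_y, g(b)))/3 = C1 - b


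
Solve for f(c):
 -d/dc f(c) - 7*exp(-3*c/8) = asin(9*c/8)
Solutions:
 f(c) = C1 - c*asin(9*c/8) - sqrt(64 - 81*c^2)/9 + 56*exp(-3*c/8)/3


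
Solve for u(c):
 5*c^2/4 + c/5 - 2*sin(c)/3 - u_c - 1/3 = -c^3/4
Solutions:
 u(c) = C1 + c^4/16 + 5*c^3/12 + c^2/10 - c/3 + 2*cos(c)/3


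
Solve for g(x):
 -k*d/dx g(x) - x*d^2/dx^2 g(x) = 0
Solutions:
 g(x) = C1 + x^(1 - re(k))*(C2*sin(log(x)*Abs(im(k))) + C3*cos(log(x)*im(k)))


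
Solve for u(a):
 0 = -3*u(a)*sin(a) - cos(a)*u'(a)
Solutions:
 u(a) = C1*cos(a)^3


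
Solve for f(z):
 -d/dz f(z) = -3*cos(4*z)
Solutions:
 f(z) = C1 + 3*sin(4*z)/4


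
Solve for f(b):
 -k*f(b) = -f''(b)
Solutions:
 f(b) = C1*exp(-b*sqrt(k)) + C2*exp(b*sqrt(k))


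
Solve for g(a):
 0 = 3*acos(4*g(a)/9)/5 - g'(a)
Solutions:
 Integral(1/acos(4*_y/9), (_y, g(a))) = C1 + 3*a/5


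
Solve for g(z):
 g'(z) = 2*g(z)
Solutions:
 g(z) = C1*exp(2*z)


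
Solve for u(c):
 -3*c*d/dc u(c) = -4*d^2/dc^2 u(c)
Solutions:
 u(c) = C1 + C2*erfi(sqrt(6)*c/4)


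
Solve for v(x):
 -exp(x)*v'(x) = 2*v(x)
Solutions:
 v(x) = C1*exp(2*exp(-x))


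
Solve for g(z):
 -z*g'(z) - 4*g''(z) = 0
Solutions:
 g(z) = C1 + C2*erf(sqrt(2)*z/4)


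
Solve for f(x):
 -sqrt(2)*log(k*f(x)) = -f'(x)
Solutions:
 li(k*f(x))/k = C1 + sqrt(2)*x


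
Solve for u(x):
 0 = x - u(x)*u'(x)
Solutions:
 u(x) = -sqrt(C1 + x^2)
 u(x) = sqrt(C1 + x^2)


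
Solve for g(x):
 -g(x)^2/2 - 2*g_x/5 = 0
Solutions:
 g(x) = 4/(C1 + 5*x)


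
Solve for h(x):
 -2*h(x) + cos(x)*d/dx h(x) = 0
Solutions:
 h(x) = C1*(sin(x) + 1)/(sin(x) - 1)


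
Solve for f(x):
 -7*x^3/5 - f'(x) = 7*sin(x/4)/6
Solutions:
 f(x) = C1 - 7*x^4/20 + 14*cos(x/4)/3


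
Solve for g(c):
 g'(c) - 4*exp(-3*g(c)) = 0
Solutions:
 g(c) = log(C1 + 12*c)/3
 g(c) = log((-3^(1/3) - 3^(5/6)*I)*(C1 + 4*c)^(1/3)/2)
 g(c) = log((-3^(1/3) + 3^(5/6)*I)*(C1 + 4*c)^(1/3)/2)


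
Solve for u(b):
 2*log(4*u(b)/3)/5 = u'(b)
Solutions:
 -5*Integral(1/(log(_y) - log(3) + 2*log(2)), (_y, u(b)))/2 = C1 - b


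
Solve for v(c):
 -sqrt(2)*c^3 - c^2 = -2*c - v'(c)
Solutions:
 v(c) = C1 + sqrt(2)*c^4/4 + c^3/3 - c^2


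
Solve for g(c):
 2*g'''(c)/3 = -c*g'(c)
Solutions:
 g(c) = C1 + Integral(C2*airyai(-2^(2/3)*3^(1/3)*c/2) + C3*airybi(-2^(2/3)*3^(1/3)*c/2), c)


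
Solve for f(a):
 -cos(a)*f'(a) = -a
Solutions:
 f(a) = C1 + Integral(a/cos(a), a)


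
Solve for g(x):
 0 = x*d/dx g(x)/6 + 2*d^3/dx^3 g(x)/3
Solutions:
 g(x) = C1 + Integral(C2*airyai(-2^(1/3)*x/2) + C3*airybi(-2^(1/3)*x/2), x)


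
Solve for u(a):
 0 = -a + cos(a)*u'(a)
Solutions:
 u(a) = C1 + Integral(a/cos(a), a)


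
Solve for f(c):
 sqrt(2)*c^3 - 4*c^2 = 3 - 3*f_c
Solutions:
 f(c) = C1 - sqrt(2)*c^4/12 + 4*c^3/9 + c


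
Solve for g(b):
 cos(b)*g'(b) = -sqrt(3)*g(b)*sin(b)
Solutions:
 g(b) = C1*cos(b)^(sqrt(3))


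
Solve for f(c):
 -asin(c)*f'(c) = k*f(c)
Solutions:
 f(c) = C1*exp(-k*Integral(1/asin(c), c))


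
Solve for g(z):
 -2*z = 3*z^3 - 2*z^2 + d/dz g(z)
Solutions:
 g(z) = C1 - 3*z^4/4 + 2*z^3/3 - z^2


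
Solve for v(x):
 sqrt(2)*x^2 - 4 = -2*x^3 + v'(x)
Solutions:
 v(x) = C1 + x^4/2 + sqrt(2)*x^3/3 - 4*x


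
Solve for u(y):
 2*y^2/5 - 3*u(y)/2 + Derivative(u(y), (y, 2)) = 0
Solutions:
 u(y) = C1*exp(-sqrt(6)*y/2) + C2*exp(sqrt(6)*y/2) + 4*y^2/15 + 16/45


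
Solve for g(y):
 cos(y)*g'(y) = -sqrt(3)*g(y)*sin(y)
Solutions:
 g(y) = C1*cos(y)^(sqrt(3))


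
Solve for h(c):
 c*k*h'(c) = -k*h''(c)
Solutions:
 h(c) = C1 + C2*erf(sqrt(2)*c/2)


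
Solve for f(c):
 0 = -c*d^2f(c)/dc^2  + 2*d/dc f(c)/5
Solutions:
 f(c) = C1 + C2*c^(7/5)


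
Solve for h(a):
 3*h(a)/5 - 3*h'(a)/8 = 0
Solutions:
 h(a) = C1*exp(8*a/5)


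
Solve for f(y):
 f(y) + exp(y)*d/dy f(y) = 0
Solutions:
 f(y) = C1*exp(exp(-y))


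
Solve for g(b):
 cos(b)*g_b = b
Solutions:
 g(b) = C1 + Integral(b/cos(b), b)


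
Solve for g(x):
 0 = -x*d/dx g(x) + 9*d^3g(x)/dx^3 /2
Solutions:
 g(x) = C1 + Integral(C2*airyai(6^(1/3)*x/3) + C3*airybi(6^(1/3)*x/3), x)


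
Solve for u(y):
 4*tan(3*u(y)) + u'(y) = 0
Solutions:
 u(y) = -asin(C1*exp(-12*y))/3 + pi/3
 u(y) = asin(C1*exp(-12*y))/3


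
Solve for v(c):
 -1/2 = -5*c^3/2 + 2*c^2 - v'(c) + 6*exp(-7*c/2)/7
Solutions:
 v(c) = C1 - 5*c^4/8 + 2*c^3/3 + c/2 - 12*exp(-7*c/2)/49


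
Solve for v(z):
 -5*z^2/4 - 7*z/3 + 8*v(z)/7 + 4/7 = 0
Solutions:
 v(z) = 35*z^2/32 + 49*z/24 - 1/2


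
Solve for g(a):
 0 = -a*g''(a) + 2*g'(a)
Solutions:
 g(a) = C1 + C2*a^3


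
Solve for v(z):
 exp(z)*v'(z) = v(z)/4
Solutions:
 v(z) = C1*exp(-exp(-z)/4)


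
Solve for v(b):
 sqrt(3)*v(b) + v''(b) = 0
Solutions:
 v(b) = C1*sin(3^(1/4)*b) + C2*cos(3^(1/4)*b)


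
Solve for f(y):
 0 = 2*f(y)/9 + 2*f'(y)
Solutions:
 f(y) = C1*exp(-y/9)


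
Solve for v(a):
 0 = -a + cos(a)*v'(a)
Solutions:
 v(a) = C1 + Integral(a/cos(a), a)


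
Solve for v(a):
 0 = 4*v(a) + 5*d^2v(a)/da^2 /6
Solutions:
 v(a) = C1*sin(2*sqrt(30)*a/5) + C2*cos(2*sqrt(30)*a/5)


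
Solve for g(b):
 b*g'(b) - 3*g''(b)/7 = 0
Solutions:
 g(b) = C1 + C2*erfi(sqrt(42)*b/6)


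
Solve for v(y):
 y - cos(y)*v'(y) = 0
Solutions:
 v(y) = C1 + Integral(y/cos(y), y)


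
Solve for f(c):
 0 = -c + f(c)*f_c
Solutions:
 f(c) = -sqrt(C1 + c^2)
 f(c) = sqrt(C1 + c^2)


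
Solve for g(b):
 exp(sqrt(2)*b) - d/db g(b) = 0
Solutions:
 g(b) = C1 + sqrt(2)*exp(sqrt(2)*b)/2


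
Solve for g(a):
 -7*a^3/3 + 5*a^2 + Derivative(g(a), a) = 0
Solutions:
 g(a) = C1 + 7*a^4/12 - 5*a^3/3


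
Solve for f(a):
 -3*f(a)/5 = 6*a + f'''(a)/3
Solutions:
 f(a) = C3*exp(-15^(2/3)*a/5) - 10*a + (C1*sin(3*3^(1/6)*5^(2/3)*a/10) + C2*cos(3*3^(1/6)*5^(2/3)*a/10))*exp(15^(2/3)*a/10)


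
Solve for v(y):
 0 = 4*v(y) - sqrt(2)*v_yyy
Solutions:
 v(y) = C3*exp(sqrt(2)*y) + (C1*sin(sqrt(6)*y/2) + C2*cos(sqrt(6)*y/2))*exp(-sqrt(2)*y/2)


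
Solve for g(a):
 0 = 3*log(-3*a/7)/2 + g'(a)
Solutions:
 g(a) = C1 - 3*a*log(-a)/2 + 3*a*(-log(3) + 1 + log(7))/2


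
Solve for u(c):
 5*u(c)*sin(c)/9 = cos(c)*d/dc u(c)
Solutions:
 u(c) = C1/cos(c)^(5/9)


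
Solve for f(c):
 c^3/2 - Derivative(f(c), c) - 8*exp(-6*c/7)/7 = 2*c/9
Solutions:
 f(c) = C1 + c^4/8 - c^2/9 + 4*exp(-6*c/7)/3


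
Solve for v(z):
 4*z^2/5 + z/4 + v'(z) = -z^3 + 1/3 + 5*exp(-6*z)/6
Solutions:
 v(z) = C1 - z^4/4 - 4*z^3/15 - z^2/8 + z/3 - 5*exp(-6*z)/36


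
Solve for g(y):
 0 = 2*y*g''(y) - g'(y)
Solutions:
 g(y) = C1 + C2*y^(3/2)


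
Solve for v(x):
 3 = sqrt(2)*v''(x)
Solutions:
 v(x) = C1 + C2*x + 3*sqrt(2)*x^2/4


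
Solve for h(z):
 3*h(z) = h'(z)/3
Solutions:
 h(z) = C1*exp(9*z)


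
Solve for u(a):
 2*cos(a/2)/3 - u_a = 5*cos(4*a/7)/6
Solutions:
 u(a) = C1 + 4*sin(a/2)/3 - 35*sin(4*a/7)/24


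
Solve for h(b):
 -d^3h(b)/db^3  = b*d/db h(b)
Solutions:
 h(b) = C1 + Integral(C2*airyai(-b) + C3*airybi(-b), b)


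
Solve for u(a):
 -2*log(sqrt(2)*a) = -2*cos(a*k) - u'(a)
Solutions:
 u(a) = C1 + 2*a*log(a) - 2*a + a*log(2) - 2*Piecewise((sin(a*k)/k, Ne(k, 0)), (a, True))


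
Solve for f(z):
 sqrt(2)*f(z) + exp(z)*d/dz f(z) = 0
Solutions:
 f(z) = C1*exp(sqrt(2)*exp(-z))


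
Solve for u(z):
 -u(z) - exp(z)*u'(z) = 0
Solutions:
 u(z) = C1*exp(exp(-z))


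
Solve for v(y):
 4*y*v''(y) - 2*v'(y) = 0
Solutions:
 v(y) = C1 + C2*y^(3/2)


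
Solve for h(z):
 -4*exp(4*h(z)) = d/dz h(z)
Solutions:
 h(z) = log(-I*(1/(C1 + 16*z))^(1/4))
 h(z) = log(I*(1/(C1 + 16*z))^(1/4))
 h(z) = log(-(1/(C1 + 16*z))^(1/4))
 h(z) = log(1/(C1 + 16*z))/4


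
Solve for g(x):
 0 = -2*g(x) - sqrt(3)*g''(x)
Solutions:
 g(x) = C1*sin(sqrt(2)*3^(3/4)*x/3) + C2*cos(sqrt(2)*3^(3/4)*x/3)


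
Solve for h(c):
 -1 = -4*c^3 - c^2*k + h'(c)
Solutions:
 h(c) = C1 + c^4 + c^3*k/3 - c


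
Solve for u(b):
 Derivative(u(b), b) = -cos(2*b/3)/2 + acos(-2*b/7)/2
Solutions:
 u(b) = C1 + b*acos(-2*b/7)/2 + sqrt(49 - 4*b^2)/4 - 3*sin(2*b/3)/4


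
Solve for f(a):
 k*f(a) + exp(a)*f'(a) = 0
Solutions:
 f(a) = C1*exp(k*exp(-a))


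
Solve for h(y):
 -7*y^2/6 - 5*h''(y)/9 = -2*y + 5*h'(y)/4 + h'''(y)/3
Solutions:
 h(y) = C1 - 14*y^3/45 + 164*y^2/135 - 3536*y/6075 + (C2*sin(sqrt(110)*y/6) + C3*cos(sqrt(110)*y/6))*exp(-5*y/6)


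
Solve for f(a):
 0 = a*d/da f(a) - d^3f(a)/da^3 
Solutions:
 f(a) = C1 + Integral(C2*airyai(a) + C3*airybi(a), a)


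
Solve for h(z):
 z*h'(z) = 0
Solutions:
 h(z) = C1


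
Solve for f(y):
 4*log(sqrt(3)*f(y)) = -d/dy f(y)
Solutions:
 Integral(1/(2*log(_y) + log(3)), (_y, f(y)))/2 = C1 - y


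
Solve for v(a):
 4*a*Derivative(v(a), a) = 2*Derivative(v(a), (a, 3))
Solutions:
 v(a) = C1 + Integral(C2*airyai(2^(1/3)*a) + C3*airybi(2^(1/3)*a), a)


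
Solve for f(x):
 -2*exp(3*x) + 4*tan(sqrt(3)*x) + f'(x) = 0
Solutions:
 f(x) = C1 + 2*exp(3*x)/3 + 4*sqrt(3)*log(cos(sqrt(3)*x))/3


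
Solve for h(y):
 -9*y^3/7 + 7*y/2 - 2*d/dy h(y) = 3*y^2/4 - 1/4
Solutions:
 h(y) = C1 - 9*y^4/56 - y^3/8 + 7*y^2/8 + y/8


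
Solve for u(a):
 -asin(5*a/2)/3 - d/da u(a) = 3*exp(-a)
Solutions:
 u(a) = C1 - a*asin(5*a/2)/3 - sqrt(4 - 25*a^2)/15 + 3*exp(-a)


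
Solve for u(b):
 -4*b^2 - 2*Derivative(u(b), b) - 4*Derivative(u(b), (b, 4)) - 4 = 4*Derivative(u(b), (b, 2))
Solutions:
 u(b) = C1 + C2*exp(-6^(1/3)*b*(-(9 + sqrt(129))^(1/3) + 2*6^(1/3)/(9 + sqrt(129))^(1/3))/12)*sin(2^(1/3)*3^(1/6)*b*(6*2^(1/3)/(9 + sqrt(129))^(1/3) + 3^(2/3)*(9 + sqrt(129))^(1/3))/12) + C3*exp(-6^(1/3)*b*(-(9 + sqrt(129))^(1/3) + 2*6^(1/3)/(9 + sqrt(129))^(1/3))/12)*cos(2^(1/3)*3^(1/6)*b*(6*2^(1/3)/(9 + sqrt(129))^(1/3) + 3^(2/3)*(9 + sqrt(129))^(1/3))/12) + C4*exp(6^(1/3)*b*(-(9 + sqrt(129))^(1/3) + 2*6^(1/3)/(9 + sqrt(129))^(1/3))/6) - 2*b^3/3 + 4*b^2 - 18*b


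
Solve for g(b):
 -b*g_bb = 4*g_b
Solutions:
 g(b) = C1 + C2/b^3


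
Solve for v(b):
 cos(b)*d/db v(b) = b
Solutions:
 v(b) = C1 + Integral(b/cos(b), b)


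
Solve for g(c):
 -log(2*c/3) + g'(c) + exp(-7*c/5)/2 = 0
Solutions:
 g(c) = C1 + c*log(c) + c*(-log(3) - 1 + log(2)) + 5*exp(-7*c/5)/14


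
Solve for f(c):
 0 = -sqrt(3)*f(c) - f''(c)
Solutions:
 f(c) = C1*sin(3^(1/4)*c) + C2*cos(3^(1/4)*c)


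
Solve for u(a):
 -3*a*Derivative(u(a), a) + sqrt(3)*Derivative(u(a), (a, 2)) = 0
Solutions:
 u(a) = C1 + C2*erfi(sqrt(2)*3^(1/4)*a/2)


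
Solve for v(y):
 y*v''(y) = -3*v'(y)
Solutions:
 v(y) = C1 + C2/y^2


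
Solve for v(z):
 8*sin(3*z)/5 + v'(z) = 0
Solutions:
 v(z) = C1 + 8*cos(3*z)/15


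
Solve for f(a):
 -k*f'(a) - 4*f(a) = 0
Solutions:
 f(a) = C1*exp(-4*a/k)


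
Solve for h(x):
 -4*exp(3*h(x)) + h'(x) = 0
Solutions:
 h(x) = log(-1/(C1 + 12*x))/3
 h(x) = log((-1/(C1 + 4*x))^(1/3)*(-3^(2/3) - 3*3^(1/6)*I)/6)
 h(x) = log((-1/(C1 + 4*x))^(1/3)*(-3^(2/3) + 3*3^(1/6)*I)/6)


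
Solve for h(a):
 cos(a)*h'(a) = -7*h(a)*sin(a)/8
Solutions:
 h(a) = C1*cos(a)^(7/8)


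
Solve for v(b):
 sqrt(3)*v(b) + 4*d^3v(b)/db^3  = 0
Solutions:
 v(b) = C3*exp(-2^(1/3)*3^(1/6)*b/2) + (C1*sin(2^(1/3)*3^(2/3)*b/4) + C2*cos(2^(1/3)*3^(2/3)*b/4))*exp(2^(1/3)*3^(1/6)*b/4)


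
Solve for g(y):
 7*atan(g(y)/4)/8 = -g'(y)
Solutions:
 Integral(1/atan(_y/4), (_y, g(y))) = C1 - 7*y/8


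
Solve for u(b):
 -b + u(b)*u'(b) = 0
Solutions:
 u(b) = -sqrt(C1 + b^2)
 u(b) = sqrt(C1 + b^2)


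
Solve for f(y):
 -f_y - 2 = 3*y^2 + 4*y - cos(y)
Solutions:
 f(y) = C1 - y^3 - 2*y^2 - 2*y + sin(y)


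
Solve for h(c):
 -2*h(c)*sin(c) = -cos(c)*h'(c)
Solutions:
 h(c) = C1/cos(c)^2


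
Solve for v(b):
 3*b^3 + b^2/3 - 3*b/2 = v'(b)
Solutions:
 v(b) = C1 + 3*b^4/4 + b^3/9 - 3*b^2/4


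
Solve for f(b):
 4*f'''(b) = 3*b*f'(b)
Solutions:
 f(b) = C1 + Integral(C2*airyai(6^(1/3)*b/2) + C3*airybi(6^(1/3)*b/2), b)


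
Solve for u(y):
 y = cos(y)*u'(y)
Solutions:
 u(y) = C1 + Integral(y/cos(y), y)


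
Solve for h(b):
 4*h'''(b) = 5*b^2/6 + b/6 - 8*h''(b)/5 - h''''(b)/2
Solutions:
 h(b) = C1 + C2*b + C3*exp(4*b*(-1 + 2*sqrt(5)/5)) + C4*exp(-4*b*(2*sqrt(5)/5 + 1)) + 25*b^4/576 - 5*b^3/12 + 2275*b^2/768


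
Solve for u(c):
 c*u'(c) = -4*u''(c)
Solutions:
 u(c) = C1 + C2*erf(sqrt(2)*c/4)


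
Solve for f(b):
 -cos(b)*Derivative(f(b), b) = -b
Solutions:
 f(b) = C1 + Integral(b/cos(b), b)


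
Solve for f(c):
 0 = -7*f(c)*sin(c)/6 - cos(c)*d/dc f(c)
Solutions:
 f(c) = C1*cos(c)^(7/6)


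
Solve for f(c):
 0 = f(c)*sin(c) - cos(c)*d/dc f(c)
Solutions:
 f(c) = C1/cos(c)


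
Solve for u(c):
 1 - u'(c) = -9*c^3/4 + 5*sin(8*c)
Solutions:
 u(c) = C1 + 9*c^4/16 + c + 5*cos(8*c)/8


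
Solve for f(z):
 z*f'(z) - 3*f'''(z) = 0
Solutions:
 f(z) = C1 + Integral(C2*airyai(3^(2/3)*z/3) + C3*airybi(3^(2/3)*z/3), z)


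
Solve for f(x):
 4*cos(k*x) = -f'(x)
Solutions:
 f(x) = C1 - 4*sin(k*x)/k


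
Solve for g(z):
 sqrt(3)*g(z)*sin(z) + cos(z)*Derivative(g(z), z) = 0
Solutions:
 g(z) = C1*cos(z)^(sqrt(3))


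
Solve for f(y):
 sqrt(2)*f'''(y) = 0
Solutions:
 f(y) = C1 + C2*y + C3*y^2


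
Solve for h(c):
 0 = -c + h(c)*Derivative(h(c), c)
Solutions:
 h(c) = -sqrt(C1 + c^2)
 h(c) = sqrt(C1 + c^2)


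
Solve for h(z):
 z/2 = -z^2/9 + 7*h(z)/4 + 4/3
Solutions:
 h(z) = 4*z^2/63 + 2*z/7 - 16/21


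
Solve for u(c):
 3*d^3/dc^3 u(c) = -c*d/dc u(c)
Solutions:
 u(c) = C1 + Integral(C2*airyai(-3^(2/3)*c/3) + C3*airybi(-3^(2/3)*c/3), c)


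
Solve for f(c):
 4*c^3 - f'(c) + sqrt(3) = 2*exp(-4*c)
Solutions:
 f(c) = C1 + c^4 + sqrt(3)*c + exp(-4*c)/2


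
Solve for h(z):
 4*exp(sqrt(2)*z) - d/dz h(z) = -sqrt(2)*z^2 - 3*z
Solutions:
 h(z) = C1 + sqrt(2)*z^3/3 + 3*z^2/2 + 2*sqrt(2)*exp(sqrt(2)*z)


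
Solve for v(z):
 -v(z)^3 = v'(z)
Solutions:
 v(z) = -sqrt(2)*sqrt(-1/(C1 - z))/2
 v(z) = sqrt(2)*sqrt(-1/(C1 - z))/2


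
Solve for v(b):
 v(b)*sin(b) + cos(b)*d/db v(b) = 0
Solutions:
 v(b) = C1*cos(b)


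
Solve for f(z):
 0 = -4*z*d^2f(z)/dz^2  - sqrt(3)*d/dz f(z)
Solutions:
 f(z) = C1 + C2*z^(1 - sqrt(3)/4)


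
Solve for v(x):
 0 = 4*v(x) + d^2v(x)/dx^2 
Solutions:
 v(x) = C1*sin(2*x) + C2*cos(2*x)


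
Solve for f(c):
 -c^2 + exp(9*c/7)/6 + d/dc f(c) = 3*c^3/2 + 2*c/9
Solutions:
 f(c) = C1 + 3*c^4/8 + c^3/3 + c^2/9 - 7*exp(9*c/7)/54


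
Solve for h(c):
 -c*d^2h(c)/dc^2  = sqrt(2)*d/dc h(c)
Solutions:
 h(c) = C1 + C2*c^(1 - sqrt(2))


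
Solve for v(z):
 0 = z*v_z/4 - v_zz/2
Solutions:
 v(z) = C1 + C2*erfi(z/2)


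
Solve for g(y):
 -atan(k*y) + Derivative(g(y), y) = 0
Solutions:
 g(y) = C1 + Piecewise((y*atan(k*y) - log(k^2*y^2 + 1)/(2*k), Ne(k, 0)), (0, True))


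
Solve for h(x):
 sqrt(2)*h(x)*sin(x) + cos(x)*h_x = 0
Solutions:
 h(x) = C1*cos(x)^(sqrt(2))


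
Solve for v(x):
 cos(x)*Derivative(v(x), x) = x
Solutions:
 v(x) = C1 + Integral(x/cos(x), x)


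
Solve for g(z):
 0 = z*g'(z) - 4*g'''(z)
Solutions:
 g(z) = C1 + Integral(C2*airyai(2^(1/3)*z/2) + C3*airybi(2^(1/3)*z/2), z)


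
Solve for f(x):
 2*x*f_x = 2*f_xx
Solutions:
 f(x) = C1 + C2*erfi(sqrt(2)*x/2)


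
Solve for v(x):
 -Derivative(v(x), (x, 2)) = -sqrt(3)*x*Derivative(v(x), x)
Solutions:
 v(x) = C1 + C2*erfi(sqrt(2)*3^(1/4)*x/2)


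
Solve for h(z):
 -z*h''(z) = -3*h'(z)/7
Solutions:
 h(z) = C1 + C2*z^(10/7)


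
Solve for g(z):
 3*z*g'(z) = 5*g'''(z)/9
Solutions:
 g(z) = C1 + Integral(C2*airyai(3*5^(2/3)*z/5) + C3*airybi(3*5^(2/3)*z/5), z)


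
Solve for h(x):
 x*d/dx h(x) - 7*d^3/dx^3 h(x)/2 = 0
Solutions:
 h(x) = C1 + Integral(C2*airyai(2^(1/3)*7^(2/3)*x/7) + C3*airybi(2^(1/3)*7^(2/3)*x/7), x)


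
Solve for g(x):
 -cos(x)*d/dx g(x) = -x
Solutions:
 g(x) = C1 + Integral(x/cos(x), x)


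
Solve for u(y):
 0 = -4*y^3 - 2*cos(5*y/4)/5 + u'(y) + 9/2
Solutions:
 u(y) = C1 + y^4 - 9*y/2 + 8*sin(5*y/4)/25


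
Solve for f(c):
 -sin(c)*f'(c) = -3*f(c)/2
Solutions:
 f(c) = C1*(cos(c) - 1)^(3/4)/(cos(c) + 1)^(3/4)


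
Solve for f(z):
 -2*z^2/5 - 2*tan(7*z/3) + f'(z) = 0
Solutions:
 f(z) = C1 + 2*z^3/15 - 6*log(cos(7*z/3))/7


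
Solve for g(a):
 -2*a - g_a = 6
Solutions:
 g(a) = C1 - a^2 - 6*a


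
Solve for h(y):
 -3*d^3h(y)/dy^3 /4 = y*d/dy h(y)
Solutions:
 h(y) = C1 + Integral(C2*airyai(-6^(2/3)*y/3) + C3*airybi(-6^(2/3)*y/3), y)


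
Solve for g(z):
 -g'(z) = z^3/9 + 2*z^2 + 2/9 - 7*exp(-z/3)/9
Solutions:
 g(z) = C1 - z^4/36 - 2*z^3/3 - 2*z/9 - 7*exp(-z/3)/3


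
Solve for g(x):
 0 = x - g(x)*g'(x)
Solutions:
 g(x) = -sqrt(C1 + x^2)
 g(x) = sqrt(C1 + x^2)


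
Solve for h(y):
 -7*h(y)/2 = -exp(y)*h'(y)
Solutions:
 h(y) = C1*exp(-7*exp(-y)/2)


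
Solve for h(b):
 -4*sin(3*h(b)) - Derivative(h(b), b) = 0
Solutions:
 h(b) = -acos((-C1 - exp(24*b))/(C1 - exp(24*b)))/3 + 2*pi/3
 h(b) = acos((-C1 - exp(24*b))/(C1 - exp(24*b)))/3


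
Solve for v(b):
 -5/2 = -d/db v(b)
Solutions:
 v(b) = C1 + 5*b/2


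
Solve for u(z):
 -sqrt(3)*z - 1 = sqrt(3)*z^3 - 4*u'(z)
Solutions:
 u(z) = C1 + sqrt(3)*z^4/16 + sqrt(3)*z^2/8 + z/4


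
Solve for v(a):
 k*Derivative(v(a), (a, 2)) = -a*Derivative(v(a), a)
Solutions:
 v(a) = C1 + C2*sqrt(k)*erf(sqrt(2)*a*sqrt(1/k)/2)


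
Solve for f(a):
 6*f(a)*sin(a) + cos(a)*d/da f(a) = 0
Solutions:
 f(a) = C1*cos(a)^6


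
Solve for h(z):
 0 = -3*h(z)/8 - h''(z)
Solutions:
 h(z) = C1*sin(sqrt(6)*z/4) + C2*cos(sqrt(6)*z/4)


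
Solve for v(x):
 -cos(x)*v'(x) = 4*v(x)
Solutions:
 v(x) = C1*(sin(x)^2 - 2*sin(x) + 1)/(sin(x)^2 + 2*sin(x) + 1)


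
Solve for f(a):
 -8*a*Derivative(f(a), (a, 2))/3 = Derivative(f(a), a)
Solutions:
 f(a) = C1 + C2*a^(5/8)


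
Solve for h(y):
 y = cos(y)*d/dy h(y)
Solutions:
 h(y) = C1 + Integral(y/cos(y), y)


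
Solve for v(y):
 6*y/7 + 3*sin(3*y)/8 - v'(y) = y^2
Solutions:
 v(y) = C1 - y^3/3 + 3*y^2/7 - cos(3*y)/8


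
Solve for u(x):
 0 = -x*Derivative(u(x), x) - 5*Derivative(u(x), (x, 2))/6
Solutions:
 u(x) = C1 + C2*erf(sqrt(15)*x/5)


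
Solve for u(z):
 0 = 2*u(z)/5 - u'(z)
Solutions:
 u(z) = C1*exp(2*z/5)


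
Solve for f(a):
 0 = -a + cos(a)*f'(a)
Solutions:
 f(a) = C1 + Integral(a/cos(a), a)


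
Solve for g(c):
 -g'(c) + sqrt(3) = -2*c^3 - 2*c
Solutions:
 g(c) = C1 + c^4/2 + c^2 + sqrt(3)*c


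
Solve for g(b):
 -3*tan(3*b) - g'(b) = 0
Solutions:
 g(b) = C1 + log(cos(3*b))


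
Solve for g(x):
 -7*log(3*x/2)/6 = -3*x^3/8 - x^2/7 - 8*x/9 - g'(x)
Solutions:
 g(x) = C1 - 3*x^4/32 - x^3/21 - 4*x^2/9 + 7*x*log(x)/6 - 7*x/6 - 7*x*log(2)/6 + 7*x*log(3)/6


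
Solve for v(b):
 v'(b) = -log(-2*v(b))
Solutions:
 Integral(1/(log(-_y) + log(2)), (_y, v(b))) = C1 - b


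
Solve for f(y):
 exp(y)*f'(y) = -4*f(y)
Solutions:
 f(y) = C1*exp(4*exp(-y))


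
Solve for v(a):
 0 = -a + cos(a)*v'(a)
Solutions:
 v(a) = C1 + Integral(a/cos(a), a)


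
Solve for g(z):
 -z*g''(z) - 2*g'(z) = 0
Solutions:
 g(z) = C1 + C2/z


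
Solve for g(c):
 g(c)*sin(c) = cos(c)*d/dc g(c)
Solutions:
 g(c) = C1/cos(c)


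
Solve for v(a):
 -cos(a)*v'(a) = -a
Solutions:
 v(a) = C1 + Integral(a/cos(a), a)


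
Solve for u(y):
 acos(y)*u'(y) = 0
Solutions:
 u(y) = C1


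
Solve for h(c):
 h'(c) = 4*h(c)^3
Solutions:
 h(c) = -sqrt(2)*sqrt(-1/(C1 + 4*c))/2
 h(c) = sqrt(2)*sqrt(-1/(C1 + 4*c))/2


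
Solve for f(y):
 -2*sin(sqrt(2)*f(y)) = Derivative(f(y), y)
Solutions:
 f(y) = sqrt(2)*(pi - acos((-exp(2*sqrt(2)*C1) - exp(4*sqrt(2)*y))/(exp(2*sqrt(2)*C1) - exp(4*sqrt(2)*y)))/2)
 f(y) = sqrt(2)*acos((-exp(2*sqrt(2)*C1) - exp(4*sqrt(2)*y))/(exp(2*sqrt(2)*C1) - exp(4*sqrt(2)*y)))/2


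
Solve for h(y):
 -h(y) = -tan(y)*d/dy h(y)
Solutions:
 h(y) = C1*sin(y)


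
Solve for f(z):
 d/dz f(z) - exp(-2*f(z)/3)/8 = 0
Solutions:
 f(z) = 3*log(-sqrt(C1 + z)) - 3*log(6) + 3*log(3)/2
 f(z) = 3*log(C1 + z)/2 - 3*log(6) + 3*log(3)/2


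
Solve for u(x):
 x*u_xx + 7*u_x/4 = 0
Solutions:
 u(x) = C1 + C2/x^(3/4)


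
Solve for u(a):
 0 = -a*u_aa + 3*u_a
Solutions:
 u(a) = C1 + C2*a^4


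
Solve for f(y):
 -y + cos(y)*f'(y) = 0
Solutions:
 f(y) = C1 + Integral(y/cos(y), y)


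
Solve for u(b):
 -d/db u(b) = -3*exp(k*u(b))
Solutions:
 u(b) = Piecewise((log(-1/(C1*k + 3*b*k))/k, Ne(k, 0)), (nan, True))
 u(b) = Piecewise((C1 + 3*b, Eq(k, 0)), (nan, True))


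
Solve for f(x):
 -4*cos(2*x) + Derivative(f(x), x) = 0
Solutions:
 f(x) = C1 + 2*sin(2*x)


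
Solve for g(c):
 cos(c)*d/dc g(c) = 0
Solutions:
 g(c) = C1


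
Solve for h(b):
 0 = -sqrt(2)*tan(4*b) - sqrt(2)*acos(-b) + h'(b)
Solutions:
 h(b) = C1 + sqrt(2)*(b*acos(-b) + sqrt(1 - b^2)) - sqrt(2)*log(cos(4*b))/4
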